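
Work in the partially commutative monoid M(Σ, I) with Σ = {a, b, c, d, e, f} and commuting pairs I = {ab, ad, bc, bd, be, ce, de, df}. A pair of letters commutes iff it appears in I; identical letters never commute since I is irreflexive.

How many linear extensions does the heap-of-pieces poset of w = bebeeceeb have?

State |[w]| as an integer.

drop 0:b onto floor
drop 1:e onto floor
drop 2:b onto {0:b}
drop 3:e onto {1:e}
drop 4:e onto {3:e}
drop 5:c onto floor
drop 6:e onto {4:e}
drop 7:e onto {6:e}
drop 8:b onto {2:b}
ground layer = {0:b, 1:e, 5:c}
drop-orders for the pieces not yet dropped (sum over which currently-grounded one goes next):
  1 to go: {5} 1  {7} 1  {8} 1
  2 to go: {2,8} 1  {5,7} 2  {5,8} 2  {6,7} 1  {7,8} 2
  3 to go: {0,2,8} 1  {2,5,8} 3  {2,7,8} 3  {4,6,7} 1  {5,6,7} 3  {5,7,8} 6  {6,7,8} 3
  4 to go: {0,2,5,8} 4  {0,2,7,8} 4  {2,5,7,8} 12  {2,6,7,8} 6  {3,4,6,7} 1  {4,5,6,7} 4  {4,6,7,8} 4  {5,6,7,8} 12
  5 to go: {0,2,5,7,8} 20  {0,2,6,7,8} 10  {1,3,4,6,7} 1  {2,4,6,7,8} 10  {2,5,6,7,8} 30  {3,4,5,6,7} 5  {3,4,6,7,8} 5  {4,5,6,7,8} 20
  6 to go: {0,2,4,6,7,8} 20  {0,2,5,6,7,8} 60  {1,3,4,5,6,7} 6  {1,3,4,6,7,8} 6  {2,3,4,6,7,8} 15  {2,4,5,6,7,8} 60  {3,4,5,6,7,8} 30
  7 to go: {0,2,3,4,6,7,8} 35  {0,2,4,5,6,7,8} 140  {1,2,3,4,6,7,8} 21  {1,3,4,5,6,7,8} 42  {2,3,4,5,6,7,8} 105
  if 0:b drops first: 168 orders
  if 1:e drops first: 280 orders
  if 5:c drops first: 56 orders
heap linearizations: 504

504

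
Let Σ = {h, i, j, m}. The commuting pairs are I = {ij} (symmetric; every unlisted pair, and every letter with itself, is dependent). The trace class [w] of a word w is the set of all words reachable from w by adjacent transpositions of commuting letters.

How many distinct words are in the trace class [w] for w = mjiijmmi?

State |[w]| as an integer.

6

drop 0:m onto floor
drop 1:j onto {0:m}
drop 2:i onto {0:m}
drop 3:i onto {2:i}
drop 4:j onto {1:j}
drop 5:m onto {3:i, 4:j}
drop 6:m onto {5:m}
drop 7:i onto {6:m}
ground layer = {0:m}
drop-orders for the pieces not yet dropped (sum over which currently-grounded one goes next):
  1 to go: {7} 1
  2 to go: {6,7} 1
  3 to go: {5,6,7} 1
  4 to go: {3,5,6,7} 1  {4,5,6,7} 1
  5 to go: {1,4,5,6,7} 1  {2,3,5,6,7} 1  {3,4,5,6,7} 2
  6 to go: {1,3,4,5,6,7} 3  {2,3,4,5,6,7} 3
  if 0:m drops first: 6 orders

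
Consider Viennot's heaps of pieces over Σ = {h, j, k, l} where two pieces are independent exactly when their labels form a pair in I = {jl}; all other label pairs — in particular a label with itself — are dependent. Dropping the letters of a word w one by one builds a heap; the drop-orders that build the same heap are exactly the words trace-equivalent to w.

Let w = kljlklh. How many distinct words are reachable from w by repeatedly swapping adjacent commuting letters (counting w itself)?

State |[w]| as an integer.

3

drop 0:k onto floor
drop 1:l onto {0:k}
drop 2:j onto {0:k}
drop 3:l onto {1:l}
drop 4:k onto {2:j, 3:l}
drop 5:l onto {4:k}
drop 6:h onto {5:l}
ground layer = {0:k}
drop-orders for the pieces not yet dropped (sum over which currently-grounded one goes next):
  1 to go: {6} 1
  2 to go: {5,6} 1
  3 to go: {4,5,6} 1
  4 to go: {2,4,5,6} 1  {3,4,5,6} 1
  5 to go: {1,3,4,5,6} 1  {2,3,4,5,6} 2
  if 0:k drops first: 3 orders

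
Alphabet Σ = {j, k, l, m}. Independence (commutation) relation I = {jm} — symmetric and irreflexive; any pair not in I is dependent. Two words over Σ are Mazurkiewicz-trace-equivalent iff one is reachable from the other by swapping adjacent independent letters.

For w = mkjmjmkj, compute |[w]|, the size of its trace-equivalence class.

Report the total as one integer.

6

#0=m has no predecessor
#1=k depends on [0:m]
#2=j depends on [1:k]
#3=m depends on [1:k]
#4=j depends on [2:j]
#5=m depends on [3:m]
#6=k depends on [4:j, 5:m]
#7=j depends on [6:k]
sources: [0:m]
N(rest) = Σ N(rest − s) over sources s of rest; N(one piece) = 1:
  size 1 → [7]=1
  size 2 → [6,7]=1
  size 3 → [4,6,7]=1  [5,6,7]=1
  size 4 → [2,4,6,7]=1  [3,5,6,7]=1  [4,5,6,7]=2
  size 5 → [2,4,5,6,7]=3  [3,4,5,6,7]=3
  size 6 → [2,3,4,5,6,7]=6
  first=0(m) contributes 6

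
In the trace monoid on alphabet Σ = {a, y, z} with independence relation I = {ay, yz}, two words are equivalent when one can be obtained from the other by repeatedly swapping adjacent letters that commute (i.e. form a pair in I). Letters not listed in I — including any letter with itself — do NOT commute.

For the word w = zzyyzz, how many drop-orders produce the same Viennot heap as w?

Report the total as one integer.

drop 0:z onto floor
drop 1:z onto {0:z}
drop 2:y onto floor
drop 3:y onto {2:y}
drop 4:z onto {1:z}
drop 5:z onto {4:z}
ground layer = {0:z, 2:y}
drop-orders for the pieces not yet dropped (sum over which currently-grounded one goes next):
  1 to go: {3} 1  {5} 1
  2 to go: {2,3} 1  {3,5} 2  {4,5} 1
  3 to go: {1,4,5} 1  {2,3,5} 3  {3,4,5} 3
  4 to go: {0,1,4,5} 1  {1,3,4,5} 4  {2,3,4,5} 6
  if 0:z drops first: 10 orders
  if 2:y drops first: 5 orders
heap linearizations: 15

15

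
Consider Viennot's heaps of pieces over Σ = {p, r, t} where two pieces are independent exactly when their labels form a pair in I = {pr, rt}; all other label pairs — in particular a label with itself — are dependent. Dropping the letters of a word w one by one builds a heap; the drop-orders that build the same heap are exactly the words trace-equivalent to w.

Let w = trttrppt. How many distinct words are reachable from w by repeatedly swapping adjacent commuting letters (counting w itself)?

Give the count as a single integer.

28

#0=t has no predecessor
#1=r has no predecessor
#2=t depends on [0:t]
#3=t depends on [2:t]
#4=r depends on [1:r]
#5=p depends on [3:t]
#6=p depends on [5:p]
#7=t depends on [6:p]
sources: [0:t, 1:r]
N(rest) = Σ N(rest − s) over sources s of rest; N(one piece) = 1:
  size 1 → [4]=1  [7]=1
  size 2 → [1,4]=1  [4,7]=2  [6,7]=1
  size 3 → [1,4,7]=3  [4,6,7]=3  [5,6,7]=1
  size 4 → [1,4,6,7]=6  [3,5,6,7]=1  [4,5,6,7]=4
  size 5 → [1,4,5,6,7]=10  [2,3,5,6,7]=1  [3,4,5,6,7]=5
  size 6 → [0,2,3,5,6,7]=1  [1,3,4,5,6,7]=15  [2,3,4,5,6,7]=6
  first=0(t) contributes 21
  first=1(r) contributes 7
|[w]| = 28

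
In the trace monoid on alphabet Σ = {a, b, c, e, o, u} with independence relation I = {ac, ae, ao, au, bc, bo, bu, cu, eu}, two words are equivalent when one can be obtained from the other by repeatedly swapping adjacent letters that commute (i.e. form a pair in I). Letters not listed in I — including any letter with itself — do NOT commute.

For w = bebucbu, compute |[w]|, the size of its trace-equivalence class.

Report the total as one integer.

drop 0:b onto floor
drop 1:e onto {0:b}
drop 2:b onto {1:e}
drop 3:u onto floor
drop 4:c onto {1:e}
drop 5:b onto {2:b}
drop 6:u onto {3:u}
ground layer = {0:b, 3:u}
drop-orders for the pieces not yet dropped (sum over which currently-grounded one goes next):
  1 to go: {4} 1  {5} 1  {6} 1
  2 to go: {2,5} 1  {3,6} 1  {4,5} 2  {4,6} 2  {5,6} 2
  3 to go: {2,4,5} 3  {2,5,6} 3  {3,4,6} 3  {3,5,6} 3  {4,5,6} 6
  4 to go: {1,2,4,5} 3  {2,3,5,6} 6  {2,4,5,6} 12  {3,4,5,6} 12
  5 to go: {0,1,2,4,5} 3  {1,2,4,5,6} 15  {2,3,4,5,6} 30
  if 0:b drops first: 45 orders
  if 3:u drops first: 18 orders
heap linearizations: 63

63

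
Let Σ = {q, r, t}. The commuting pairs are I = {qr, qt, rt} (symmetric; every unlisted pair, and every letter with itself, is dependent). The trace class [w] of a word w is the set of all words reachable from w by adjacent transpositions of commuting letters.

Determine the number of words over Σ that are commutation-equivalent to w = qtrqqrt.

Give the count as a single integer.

210

0(q) covers ∅
1(t) covers ∅
2(r) covers ∅
3(q) covers 0:q
4(q) covers 3:q
5(r) covers 2:r
6(t) covers 1:t
floor of heap: 0:q, 1:t, 2:r
completions by unplaced set U, small U first (add the entries for U minus each lowest piece of U):
  |U|=1: {4}:1  {5}:1  {6}:1
  |U|=2: {1,6}:1  {2,5}:1  {3,4}:1  {4,5}:2  {4,6}:2  {5,6}:2
  |U|=3: {0,3,4}:1  {1,4,6}:3  {1,5,6}:3  {2,4,5}:3  {2,5,6}:3  {3,4,5}:3  {3,4,6}:3  {4,5,6}:6
  |U|=4: {0,3,4,5}:4  {0,3,4,6}:4  {1,2,5,6}:6  {1,3,4,6}:6  {1,4,5,6}:12  {2,3,4,5}:6  {2,4,5,6}:12  {3,4,5,6}:12
  |U|=5: {0,1,3,4,6}:10  {0,2,3,4,5}:10  {0,3,4,5,6}:20  {1,2,4,5,6}:30  {1,3,4,5,6}:30  {2,3,4,5,6}:30
  start at 0(q): 90
  start at 1(t): 60
  start at 2(r): 60
sum over floor = 210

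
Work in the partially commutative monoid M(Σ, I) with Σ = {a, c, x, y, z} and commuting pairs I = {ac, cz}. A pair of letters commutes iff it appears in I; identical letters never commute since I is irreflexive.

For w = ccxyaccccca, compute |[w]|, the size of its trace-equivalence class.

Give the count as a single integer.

#0=c has no predecessor
#1=c depends on [0:c]
#2=x depends on [1:c]
#3=y depends on [2:x]
#4=a depends on [3:y]
#5=c depends on [3:y]
#6=c depends on [5:c]
#7=c depends on [6:c]
#8=c depends on [7:c]
#9=c depends on [8:c]
#10=a depends on [4:a]
sources: [0:c]
N(rest) = Σ N(rest − s) over sources s of rest; N(one piece) = 1:
  size 1 → [9]=1  [10]=1
  size 2 → [4,10]=1  [8,9]=1  [9,10]=2
  size 3 → [4,9,10]=3  [7,8,9]=1  [8,9,10]=3
  size 4 → [4,8,9,10]=6  [6,7,8,9]=1  [7,8,9,10]=4
  size 5 → [4,7,8,9,10]=10  [5,6,7,8,9]=1  [6,7,8,9,10]=5
  size 6 → [4,6,7,8,9,10]=15  [5,6,7,8,9,10]=6
  size 7 → [4,5,6,7,8,9,10]=21
  size 8 → [3,4,5,6,7,8,9,10]=21
  size 9 → [2,3,4,5,6,7,8,9,10]=21
  first=0(c) contributes 21

21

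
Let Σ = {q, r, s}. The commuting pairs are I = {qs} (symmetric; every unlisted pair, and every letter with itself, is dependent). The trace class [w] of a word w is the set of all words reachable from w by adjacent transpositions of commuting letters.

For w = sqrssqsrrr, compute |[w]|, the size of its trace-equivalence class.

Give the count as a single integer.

piece 0:s — minimal
piece 1:q — minimal
piece 2:r rests on {0:s, 1:q}
piece 3:s rests on {2:r}
piece 4:s rests on {3:s}
piece 5:q rests on {2:r}
piece 6:s rests on {4:s}
piece 7:r rests on {5:q, 6:s}
piece 8:r rests on {7:r}
piece 9:r rests on {8:r}
minimal pieces: {0:s, 1:q}
ways to finish when only these pieces remain (= sum over removing one remaining piece with nothing left below it):
  1 left: {9}→1
  2 left: {8,9}→1
  3 left: {7,8,9}→1
  4 left: {5,7,8,9}→1  {6,7,8,9}→1
  5 left: {4,6,7,8,9}→1  {5,6,7,8,9}→2
  6 left: {3,4,6,7,8,9}→1  {4,5,6,7,8,9}→3
  7 left: {3,4,5,6,7,8,9}→4
  8 left: {2,3,4,5,6,7,8,9}→4
  placing 0:s first → 4 extensions
  placing 1:q first → 4 extensions
total linear extensions = 8

8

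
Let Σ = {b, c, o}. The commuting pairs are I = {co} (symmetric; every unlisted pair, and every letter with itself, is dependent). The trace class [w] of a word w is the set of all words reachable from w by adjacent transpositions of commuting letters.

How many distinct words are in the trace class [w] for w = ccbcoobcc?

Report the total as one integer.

3

#0=c has no predecessor
#1=c depends on [0:c]
#2=b depends on [1:c]
#3=c depends on [2:b]
#4=o depends on [2:b]
#5=o depends on [4:o]
#6=b depends on [3:c, 5:o]
#7=c depends on [6:b]
#8=c depends on [7:c]
sources: [0:c]
N(rest) = Σ N(rest − s) over sources s of rest; N(one piece) = 1:
  size 1 → [8]=1
  size 2 → [7,8]=1
  size 3 → [6,7,8]=1
  size 4 → [3,6,7,8]=1  [5,6,7,8]=1
  size 5 → [3,5,6,7,8]=2  [4,5,6,7,8]=1
  size 6 → [3,4,5,6,7,8]=3
  size 7 → [2,3,4,5,6,7,8]=3
  first=0(c) contributes 3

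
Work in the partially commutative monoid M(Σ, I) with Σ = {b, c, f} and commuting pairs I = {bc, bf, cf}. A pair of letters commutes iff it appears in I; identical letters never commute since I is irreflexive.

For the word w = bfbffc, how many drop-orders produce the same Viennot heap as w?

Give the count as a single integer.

60

#0=b has no predecessor
#1=f has no predecessor
#2=b depends on [0:b]
#3=f depends on [1:f]
#4=f depends on [3:f]
#5=c has no predecessor
sources: [0:b, 1:f, 5:c]
N(rest) = Σ N(rest − s) over sources s of rest; N(one piece) = 1:
  size 1 → [2]=1  [4]=1  [5]=1
  size 2 → [0,2]=1  [2,4]=2  [2,5]=2  [3,4]=1  [4,5]=2
  size 3 → [0,2,4]=3  [0,2,5]=3  [1,3,4]=1  [2,3,4]=3  [2,4,5]=6  [3,4,5]=3
  size 4 → [0,2,3,4]=6  [0,2,4,5]=12  [1,2,3,4]=4  [1,3,4,5]=4  [2,3,4,5]=12
  first=0(b) contributes 20
  first=1(f) contributes 30
  first=5(c) contributes 10
|[w]| = 60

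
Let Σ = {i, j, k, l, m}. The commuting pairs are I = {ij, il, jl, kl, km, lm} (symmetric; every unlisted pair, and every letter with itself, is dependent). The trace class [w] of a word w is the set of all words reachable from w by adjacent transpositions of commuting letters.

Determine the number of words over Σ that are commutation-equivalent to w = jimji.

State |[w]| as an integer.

4

piece 0:j — minimal
piece 1:i — minimal
piece 2:m rests on {0:j, 1:i}
piece 3:j rests on {2:m}
piece 4:i rests on {2:m}
minimal pieces: {0:j, 1:i}
ways to finish when only these pieces remain (= sum over removing one remaining piece with nothing left below it):
  1 left: {3}→1  {4}→1
  2 left: {3,4}→2
  3 left: {2,3,4}→2
  placing 0:j first → 2 extensions
  placing 1:i first → 2 extensions
total linear extensions = 4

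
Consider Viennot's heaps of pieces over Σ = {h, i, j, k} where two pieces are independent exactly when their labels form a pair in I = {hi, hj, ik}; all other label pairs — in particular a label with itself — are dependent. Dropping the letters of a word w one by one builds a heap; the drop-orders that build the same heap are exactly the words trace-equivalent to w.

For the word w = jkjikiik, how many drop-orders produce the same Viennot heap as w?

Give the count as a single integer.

0(j) covers ∅
1(k) covers 0:j
2(j) covers 1:k
3(i) covers 2:j
4(k) covers 2:j
5(i) covers 3:i
6(i) covers 5:i
7(k) covers 4:k
floor of heap: 0:j
completions by unplaced set U, small U first (add the entries for U minus each lowest piece of U):
  |U|=1: {6}:1  {7}:1
  |U|=2: {4,7}:1  {5,6}:1  {6,7}:2
  |U|=3: {3,5,6}:1  {4,6,7}:3  {5,6,7}:3
  |U|=4: {3,5,6,7}:4  {4,5,6,7}:6
  |U|=5: {3,4,5,6,7}:10
  |U|=6: {2,3,4,5,6,7}:10
  start at 0(j): 10

10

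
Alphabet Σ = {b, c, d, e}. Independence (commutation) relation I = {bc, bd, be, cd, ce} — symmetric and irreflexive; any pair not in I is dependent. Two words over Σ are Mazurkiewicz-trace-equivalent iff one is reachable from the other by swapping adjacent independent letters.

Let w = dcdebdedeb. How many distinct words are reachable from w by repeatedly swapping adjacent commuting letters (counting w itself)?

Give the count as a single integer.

360

piece 0:d — minimal
piece 1:c — minimal
piece 2:d rests on {0:d}
piece 3:e rests on {2:d}
piece 4:b — minimal
piece 5:d rests on {3:e}
piece 6:e rests on {5:d}
piece 7:d rests on {6:e}
piece 8:e rests on {7:d}
piece 9:b rests on {4:b}
minimal pieces: {0:d, 1:c, 4:b}
ways to finish when only these pieces remain (= sum over removing one remaining piece with nothing left below it):
  1 left: {1}→1  {8}→1  {9}→1
  2 left: {1,8}→2  {1,9}→2  {4,9}→1  {7,8}→1  {8,9}→2
  3 left: {1,4,9}→3  {1,7,8}→3  {1,8,9}→6  {4,8,9}→3  {6,7,8}→1  {7,8,9}→3
  4 left: {1,4,8,9}→12  {1,6,7,8}→4  {1,7,8,9}→12  {4,7,8,9}→6  {5,6,7,8}→1  {6,7,8,9}→4
  5 left: {1,4,7,8,9}→30  {1,5,6,7,8}→5  {1,6,7,8,9}→20  {3,5,6,7,8}→1  {4,6,7,8,9}→10  {5,6,7,8,9}→5
  6 left: {1,3,5,6,7,8}→6  {1,4,6,7,8,9}→60  {1,5,6,7,8,9}→30  {2,3,5,6,7,8}→1  {3,5,6,7,8,9}→6  {4,5,6,7,8,9}→15
  7 left: {0,2,3,5,6,7,8}→1  {1,2,3,5,6,7,8}→7  {1,3,5,6,7,8,9}→42  {1,4,5,6,7,8,9}→105  {2,3,5,6,7,8,9}→7  {3,4,5,6,7,8,9}→21
  8 left: {0,1,2,3,5,6,7,8}→8  {0,2,3,5,6,7,8,9}→8  {1,2,3,5,6,7,8,9}→56  {1,3,4,5,6,7,8,9}→168  {2,3,4,5,6,7,8,9}→28
  placing 0:d first → 252 extensions
  placing 1:c first → 36 extensions
  placing 4:b first → 72 extensions
total linear extensions = 360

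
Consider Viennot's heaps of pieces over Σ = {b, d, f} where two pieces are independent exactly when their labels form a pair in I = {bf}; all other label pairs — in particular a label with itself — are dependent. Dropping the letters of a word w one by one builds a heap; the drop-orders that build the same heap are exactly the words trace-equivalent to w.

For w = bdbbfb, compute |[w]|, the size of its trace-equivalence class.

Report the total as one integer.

piece 0:b — minimal
piece 1:d rests on {0:b}
piece 2:b rests on {1:d}
piece 3:b rests on {2:b}
piece 4:f rests on {1:d}
piece 5:b rests on {3:b}
minimal pieces: {0:b}
ways to finish when only these pieces remain (= sum over removing one remaining piece with nothing left below it):
  1 left: {4}→1  {5}→1
  2 left: {3,5}→1  {4,5}→2
  3 left: {2,3,5}→1  {3,4,5}→3
  4 left: {2,3,4,5}→4
  placing 0:b first → 4 extensions

4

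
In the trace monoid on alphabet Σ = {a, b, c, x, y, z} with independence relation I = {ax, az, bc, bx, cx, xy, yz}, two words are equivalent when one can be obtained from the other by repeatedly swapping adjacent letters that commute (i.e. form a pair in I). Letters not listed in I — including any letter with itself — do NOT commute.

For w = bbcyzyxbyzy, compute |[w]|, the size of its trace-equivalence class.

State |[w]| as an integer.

#0=b has no predecessor
#1=b depends on [0:b]
#2=c has no predecessor
#3=y depends on [1:b, 2:c]
#4=z depends on [1:b, 2:c]
#5=y depends on [3:y]
#6=x depends on [4:z]
#7=b depends on [4:z, 5:y]
#8=y depends on [7:b]
#9=z depends on [6:x, 7:b]
#10=y depends on [8:y]
sources: [0:b, 2:c]
N(rest) = Σ N(rest − s) over sources s of rest; N(one piece) = 1:
  size 1 → [9]=1  [10]=1
  size 2 → [6,9]=1  [8,10]=1  [9,10]=2
  size 3 → [6,9,10]=3  [8,9,10]=3
  size 4 → [6,8,9,10]=6  [7,8,9,10]=3
  size 5 → [5,7,8,9,10]=3  [6,7,8,9,10]=9
  size 6 → [3,5,7,8,9,10]=3  [4,6,7,8,9,10]=9  [5,6,7,8,9,10]=12
  size 7 → [3,5,6,7,8,9,10]=15  [4,5,6,7,8,9,10]=21
  size 8 → [3,4,5,6,7,8,9,10]=36
  size 9 → [1,3,4,5,6,7,8,9,10]=36  [2,3,4,5,6,7,8,9,10]=36
  first=0(b) contributes 72
  first=2(c) contributes 36
|[w]| = 108

108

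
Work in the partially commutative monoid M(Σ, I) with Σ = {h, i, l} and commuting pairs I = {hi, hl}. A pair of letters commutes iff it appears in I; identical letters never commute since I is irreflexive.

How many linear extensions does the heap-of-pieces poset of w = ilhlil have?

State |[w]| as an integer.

#0=i has no predecessor
#1=l depends on [0:i]
#2=h has no predecessor
#3=l depends on [1:l]
#4=i depends on [3:l]
#5=l depends on [4:i]
sources: [0:i, 2:h]
N(rest) = Σ N(rest − s) over sources s of rest; N(one piece) = 1:
  size 1 → [2]=1  [5]=1
  size 2 → [2,5]=2  [4,5]=1
  size 3 → [2,4,5]=3  [3,4,5]=1
  size 4 → [1,3,4,5]=1  [2,3,4,5]=4
  first=0(i) contributes 5
  first=2(h) contributes 1
|[w]| = 6

6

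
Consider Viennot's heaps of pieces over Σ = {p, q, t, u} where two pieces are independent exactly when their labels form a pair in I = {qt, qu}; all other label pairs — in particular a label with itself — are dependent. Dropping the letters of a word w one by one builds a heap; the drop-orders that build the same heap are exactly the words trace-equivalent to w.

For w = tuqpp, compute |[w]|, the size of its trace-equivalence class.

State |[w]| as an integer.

3

0(t) covers ∅
1(u) covers 0:t
2(q) covers ∅
3(p) covers 1:u, 2:q
4(p) covers 3:p
floor of heap: 0:t, 2:q
completions by unplaced set U, small U first (add the entries for U minus each lowest piece of U):
  |U|=1: {4}:1
  |U|=2: {3,4}:1
  |U|=3: {1,3,4}:1  {2,3,4}:1
  start at 0(t): 2
  start at 2(q): 1
sum over floor = 3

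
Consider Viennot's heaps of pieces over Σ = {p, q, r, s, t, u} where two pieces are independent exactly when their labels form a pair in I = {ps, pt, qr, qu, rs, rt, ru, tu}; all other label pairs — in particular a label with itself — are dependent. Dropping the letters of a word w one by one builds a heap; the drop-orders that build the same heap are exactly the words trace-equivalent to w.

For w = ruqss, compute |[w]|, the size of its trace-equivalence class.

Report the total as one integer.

10

piece 0:r — minimal
piece 1:u — minimal
piece 2:q — minimal
piece 3:s rests on {1:u, 2:q}
piece 4:s rests on {3:s}
minimal pieces: {0:r, 1:u, 2:q}
ways to finish when only these pieces remain (= sum over removing one remaining piece with nothing left below it):
  1 left: {0}→1  {4}→1
  2 left: {0,4}→2  {3,4}→1
  3 left: {0,3,4}→3  {1,3,4}→1  {2,3,4}→1
  placing 0:r first → 2 extensions
  placing 1:u first → 4 extensions
  placing 2:q first → 4 extensions
total linear extensions = 10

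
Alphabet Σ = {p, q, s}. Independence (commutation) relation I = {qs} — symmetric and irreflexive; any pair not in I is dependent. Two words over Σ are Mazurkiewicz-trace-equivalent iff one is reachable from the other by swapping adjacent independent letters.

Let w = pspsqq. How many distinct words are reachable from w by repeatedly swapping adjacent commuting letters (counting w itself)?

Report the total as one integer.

3

drop 0:p onto floor
drop 1:s onto {0:p}
drop 2:p onto {1:s}
drop 3:s onto {2:p}
drop 4:q onto {2:p}
drop 5:q onto {4:q}
ground layer = {0:p}
drop-orders for the pieces not yet dropped (sum over which currently-grounded one goes next):
  1 to go: {3} 1  {5} 1
  2 to go: {3,5} 2  {4,5} 1
  3 to go: {3,4,5} 3
  4 to go: {2,3,4,5} 3
  if 0:p drops first: 3 orders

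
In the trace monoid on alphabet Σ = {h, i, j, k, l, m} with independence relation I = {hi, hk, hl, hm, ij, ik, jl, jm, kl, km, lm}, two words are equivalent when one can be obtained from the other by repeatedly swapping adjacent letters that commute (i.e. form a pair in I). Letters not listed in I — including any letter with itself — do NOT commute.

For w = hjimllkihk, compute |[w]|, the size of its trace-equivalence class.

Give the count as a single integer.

piece 0:h — minimal
piece 1:j rests on {0:h}
piece 2:i — minimal
piece 3:m rests on {2:i}
piece 4:l rests on {2:i}
piece 5:l rests on {4:l}
piece 6:k rests on {1:j}
piece 7:i rests on {3:m, 5:l}
piece 8:h rests on {1:j}
piece 9:k rests on {6:k}
minimal pieces: {0:h, 2:i}
ways to finish when only these pieces remain (= sum over removing one remaining piece with nothing left below it):
  1 left: {7}→1  {8}→1  {9}→1
  2 left: {3,7}→1  {5,7}→1  {6,9}→1  {7,8}→2  {7,9}→2  {8,9}→2
  3 left: {3,5,7}→2  {3,7,8}→3  {3,7,9}→3  {4,5,7}→1  {5,7,8}→3  {5,7,9}→3  {6,7,9}→3  {6,8,9}→3  {7,8,9}→6
  4 left: {1,6,8,9}→3  {3,4,5,7}→3  {3,5,7,8}→8  {3,5,7,9}→8  {3,6,7,9}→6  {3,7,8,9}→12  {4,5,7,8}→4  {4,5,7,9}→4  {5,6,7,9}→6  {5,7,8,9}→12  {6,7,8,9}→12
  5 left: {0,1,6,8,9}→3  {1,6,7,8,9}→15  {2,3,4,5,7}→3  {3,4,5,7,8}→15  {3,4,5,7,9}→15  {3,5,6,7,9}→20  {3,5,7,8,9}→40  {3,6,7,8,9}→30  {4,5,6,7,9}→10  {4,5,7,8,9}→20  {5,6,7,8,9}→30
  6 left: {0,1,6,7,8,9}→18  {1,3,6,7,8,9}→45  {1,5,6,7,8,9}→45  {2,3,4,5,7,8}→18  {2,3,4,5,7,9}→18  {3,4,5,6,7,9}→45  {3,4,5,7,8,9}→90  {3,5,6,7,8,9}→120  {4,5,6,7,8,9}→60
  7 left: {0,1,3,6,7,8,9}→63  {0,1,5,6,7,8,9}→63  {1,3,5,6,7,8,9}→210  {1,4,5,6,7,8,9}→105  {2,3,4,5,6,7,9}→63  {2,3,4,5,7,8,9}→126  {3,4,5,6,7,8,9}→315
  8 left: {0,1,3,5,6,7,8,9}→336  {0,1,4,5,6,7,8,9}→168  {1,3,4,5,6,7,8,9}→630  {2,3,4,5,6,7,8,9}→504
  placing 0:h first → 1134 extensions
  placing 2:i first → 1134 extensions
total linear extensions = 2268

2268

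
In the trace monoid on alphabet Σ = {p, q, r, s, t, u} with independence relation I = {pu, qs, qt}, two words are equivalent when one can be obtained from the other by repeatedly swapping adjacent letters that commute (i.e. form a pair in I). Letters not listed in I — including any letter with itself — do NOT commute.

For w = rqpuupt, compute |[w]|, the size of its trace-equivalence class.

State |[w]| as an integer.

drop 0:r onto floor
drop 1:q onto {0:r}
drop 2:p onto {1:q}
drop 3:u onto {1:q}
drop 4:u onto {3:u}
drop 5:p onto {2:p}
drop 6:t onto {4:u, 5:p}
ground layer = {0:r}
drop-orders for the pieces not yet dropped (sum over which currently-grounded one goes next):
  1 to go: {6} 1
  2 to go: {4,6} 1  {5,6} 1
  3 to go: {2,5,6} 1  {3,4,6} 1  {4,5,6} 2
  4 to go: {2,4,5,6} 3  {3,4,5,6} 3
  5 to go: {2,3,4,5,6} 6
  if 0:r drops first: 6 orders

6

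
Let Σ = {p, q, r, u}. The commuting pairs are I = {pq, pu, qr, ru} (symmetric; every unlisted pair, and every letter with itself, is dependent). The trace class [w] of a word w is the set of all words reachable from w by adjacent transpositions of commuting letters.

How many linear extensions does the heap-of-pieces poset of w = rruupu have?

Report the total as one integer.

20

drop 0:r onto floor
drop 1:r onto {0:r}
drop 2:u onto floor
drop 3:u onto {2:u}
drop 4:p onto {1:r}
drop 5:u onto {3:u}
ground layer = {0:r, 2:u}
drop-orders for the pieces not yet dropped (sum over which currently-grounded one goes next):
  1 to go: {4} 1  {5} 1
  2 to go: {1,4} 1  {3,5} 1  {4,5} 2
  3 to go: {0,1,4} 1  {1,4,5} 3  {2,3,5} 1  {3,4,5} 3
  4 to go: {0,1,4,5} 4  {1,3,4,5} 6  {2,3,4,5} 4
  if 0:r drops first: 10 orders
  if 2:u drops first: 10 orders
heap linearizations: 20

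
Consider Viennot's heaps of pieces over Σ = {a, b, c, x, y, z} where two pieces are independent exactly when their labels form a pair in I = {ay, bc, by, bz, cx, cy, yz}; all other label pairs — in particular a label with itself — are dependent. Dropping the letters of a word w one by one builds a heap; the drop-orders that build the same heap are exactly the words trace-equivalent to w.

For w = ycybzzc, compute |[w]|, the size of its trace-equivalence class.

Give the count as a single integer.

#0=y has no predecessor
#1=c has no predecessor
#2=y depends on [0:y]
#3=b has no predecessor
#4=z depends on [1:c]
#5=z depends on [4:z]
#6=c depends on [5:z]
sources: [0:y, 1:c, 3:b]
N(rest) = Σ N(rest − s) over sources s of rest; N(one piece) = 1:
  size 1 → [2]=1  [3]=1  [6]=1
  size 2 → [0,2]=1  [2,3]=2  [2,6]=2  [3,6]=2  [5,6]=1
  size 3 → [0,2,3]=3  [0,2,6]=3  [2,3,6]=6  [2,5,6]=3  [3,5,6]=3  [4,5,6]=1
  size 4 → [0,2,3,6]=12  [0,2,5,6]=6  [1,4,5,6]=1  [2,3,5,6]=12  [2,4,5,6]=4  [3,4,5,6]=4
  size 5 → [0,2,3,5,6]=30  [0,2,4,5,6]=10  [1,2,4,5,6]=5  [1,3,4,5,6]=5  [2,3,4,5,6]=20
  first=0(y) contributes 30
  first=1(c) contributes 60
  first=3(b) contributes 15
|[w]| = 105

105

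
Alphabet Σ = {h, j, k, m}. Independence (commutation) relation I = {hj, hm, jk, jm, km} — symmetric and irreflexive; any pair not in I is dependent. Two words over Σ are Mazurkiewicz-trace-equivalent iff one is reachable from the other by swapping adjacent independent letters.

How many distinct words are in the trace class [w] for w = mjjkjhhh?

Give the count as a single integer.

280

drop 0:m onto floor
drop 1:j onto floor
drop 2:j onto {1:j}
drop 3:k onto floor
drop 4:j onto {2:j}
drop 5:h onto {3:k}
drop 6:h onto {5:h}
drop 7:h onto {6:h}
ground layer = {0:m, 1:j, 3:k}
drop-orders for the pieces not yet dropped (sum over which currently-grounded one goes next):
  1 to go: {0} 1  {4} 1  {7} 1
  2 to go: {0,4} 2  {0,7} 2  {2,4} 1  {4,7} 2  {6,7} 1
  3 to go: {0,2,4} 3  {0,4,7} 6  {0,6,7} 3  {1,2,4} 1  {2,4,7} 3  {4,6,7} 3  {5,6,7} 1
  4 to go: {0,1,2,4} 4  {0,2,4,7} 12  {0,4,6,7} 12  {0,5,6,7} 4  {1,2,4,7} 4  {2,4,6,7} 6  {3,5,6,7} 1  {4,5,6,7} 4
  5 to go: {0,1,2,4,7} 20  {0,2,4,6,7} 30  {0,3,5,6,7} 5  {0,4,5,6,7} 20  {1,2,4,6,7} 10  {2,4,5,6,7} 10  {3,4,5,6,7} 5
  6 to go: {0,1,2,4,6,7} 60  {0,2,4,5,6,7} 60  {0,3,4,5,6,7} 30  {1,2,4,5,6,7} 20  {2,3,4,5,6,7} 15
  if 0:m drops first: 35 orders
  if 1:j drops first: 105 orders
  if 3:k drops first: 140 orders
heap linearizations: 280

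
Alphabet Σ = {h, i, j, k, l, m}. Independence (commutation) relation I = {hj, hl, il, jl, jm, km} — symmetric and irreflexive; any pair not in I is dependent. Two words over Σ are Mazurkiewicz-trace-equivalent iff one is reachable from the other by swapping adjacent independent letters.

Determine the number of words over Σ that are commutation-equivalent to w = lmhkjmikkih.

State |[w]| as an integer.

0(l) covers ∅
1(m) covers 0:l
2(h) covers 1:m
3(k) covers 2:h
4(j) covers 3:k
5(m) covers 2:h
6(i) covers 4:j, 5:m
7(k) covers 6:i
8(k) covers 7:k
9(i) covers 8:k
10(h) covers 9:i
floor of heap: 0:l
completions by unplaced set U, small U first (add the entries for U minus each lowest piece of U):
  |U|=1: {10}:1
  |U|=2: {9,10}:1
  |U|=3: {8,9,10}:1
  |U|=4: {7,8,9,10}:1
  |U|=5: {6,7,8,9,10}:1
  |U|=6: {4,6,7,8,9,10}:1  {5,6,7,8,9,10}:1
  |U|=7: {3,4,6,7,8,9,10}:1  {4,5,6,7,8,9,10}:2
  |U|=8: {3,4,5,6,7,8,9,10}:3
  |U|=9: {2,3,4,5,6,7,8,9,10}:3
  start at 0(l): 3

3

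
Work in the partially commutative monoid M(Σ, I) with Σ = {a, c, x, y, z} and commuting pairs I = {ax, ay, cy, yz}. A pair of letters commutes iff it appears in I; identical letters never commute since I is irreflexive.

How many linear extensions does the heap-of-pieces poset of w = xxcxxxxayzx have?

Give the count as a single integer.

11

drop 0:x onto floor
drop 1:x onto {0:x}
drop 2:c onto {1:x}
drop 3:x onto {2:c}
drop 4:x onto {3:x}
drop 5:x onto {4:x}
drop 6:x onto {5:x}
drop 7:a onto {2:c}
drop 8:y onto {6:x}
drop 9:z onto {6:x, 7:a}
drop 10:x onto {8:y, 9:z}
ground layer = {0:x}
drop-orders for the pieces not yet dropped (sum over which currently-grounded one goes next):
  1 to go: {10} 1
  2 to go: {8,10} 1  {9,10} 1
  3 to go: {7,9,10} 1  {8,9,10} 2
  4 to go: {6,8,9,10} 2  {7,8,9,10} 3
  5 to go: {5,6,8,9,10} 2  {6,7,8,9,10} 5
  6 to go: {4,5,6,8,9,10} 2  {5,6,7,8,9,10} 7
  7 to go: {3,4,5,6,8,9,10} 2  {4,5,6,7,8,9,10} 9
  8 to go: {3,4,5,6,7,8,9,10} 11
  9 to go: {2,3,4,5,6,7,8,9,10} 11
  if 0:x drops first: 11 orders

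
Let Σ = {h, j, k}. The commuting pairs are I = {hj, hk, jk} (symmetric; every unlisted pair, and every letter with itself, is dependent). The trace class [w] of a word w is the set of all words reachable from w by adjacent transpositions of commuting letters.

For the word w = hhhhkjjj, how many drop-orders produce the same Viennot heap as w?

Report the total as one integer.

280

0(h) covers ∅
1(h) covers 0:h
2(h) covers 1:h
3(h) covers 2:h
4(k) covers ∅
5(j) covers ∅
6(j) covers 5:j
7(j) covers 6:j
floor of heap: 0:h, 4:k, 5:j
completions by unplaced set U, small U first (add the entries for U minus each lowest piece of U):
  |U|=1: {3}:1  {4}:1  {7}:1
  |U|=2: {2,3}:1  {3,4}:2  {3,7}:2  {4,7}:2  {6,7}:1
  |U|=3: {1,2,3}:1  {2,3,4}:3  {2,3,7}:3  {3,4,7}:6  {3,6,7}:3  {4,6,7}:3  {5,6,7}:1
  |U|=4: {0,1,2,3}:1  {1,2,3,4}:4  {1,2,3,7}:4  {2,3,4,7}:12  {2,3,6,7}:6  {3,4,6,7}:12  {3,5,6,7}:4  {4,5,6,7}:4
  |U|=5: {0,1,2,3,4}:5  {0,1,2,3,7}:5  {1,2,3,4,7}:20  {1,2,3,6,7}:10  {2,3,4,6,7}:30  {2,3,5,6,7}:10  {3,4,5,6,7}:20
  |U|=6: {0,1,2,3,4,7}:30  {0,1,2,3,6,7}:15  {1,2,3,4,6,7}:60  {1,2,3,5,6,7}:20  {2,3,4,5,6,7}:60
  start at 0(h): 140
  start at 4(k): 35
  start at 5(j): 105
sum over floor = 280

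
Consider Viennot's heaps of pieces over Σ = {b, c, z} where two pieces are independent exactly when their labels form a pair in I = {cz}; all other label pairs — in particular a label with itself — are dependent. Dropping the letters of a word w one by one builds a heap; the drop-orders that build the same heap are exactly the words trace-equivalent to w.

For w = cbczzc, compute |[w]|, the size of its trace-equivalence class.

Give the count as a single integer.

6

#0=c has no predecessor
#1=b depends on [0:c]
#2=c depends on [1:b]
#3=z depends on [1:b]
#4=z depends on [3:z]
#5=c depends on [2:c]
sources: [0:c]
N(rest) = Σ N(rest − s) over sources s of rest; N(one piece) = 1:
  size 1 → [4]=1  [5]=1
  size 2 → [2,5]=1  [3,4]=1  [4,5]=2
  size 3 → [2,4,5]=3  [3,4,5]=3
  size 4 → [2,3,4,5]=6
  first=0(c) contributes 6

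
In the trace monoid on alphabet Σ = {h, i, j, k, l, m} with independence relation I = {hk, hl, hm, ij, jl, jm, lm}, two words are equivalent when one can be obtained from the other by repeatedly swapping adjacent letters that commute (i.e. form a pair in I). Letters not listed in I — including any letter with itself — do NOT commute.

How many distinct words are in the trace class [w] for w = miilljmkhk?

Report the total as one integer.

108

piece 0:m — minimal
piece 1:i rests on {0:m}
piece 2:i rests on {1:i}
piece 3:l rests on {2:i}
piece 4:l rests on {3:l}
piece 5:j — minimal
piece 6:m rests on {2:i}
piece 7:k rests on {4:l, 5:j, 6:m}
piece 8:h rests on {2:i, 5:j}
piece 9:k rests on {7:k}
minimal pieces: {0:m, 5:j}
ways to finish when only these pieces remain (= sum over removing one remaining piece with nothing left below it):
  1 left: {8}→1  {9}→1
  2 left: {7,9}→1  {8,9}→2
  3 left: {4,7,9}→1  {6,7,9}→1  {7,8,9}→3
  4 left: {3,4,7,9}→1  {4,6,7,9}→2  {4,7,8,9}→4  {5,7,8,9}→3  {6,7,8,9}→4
  5 left: {3,4,6,7,9}→3  {3,4,7,8,9}→5  {4,5,7,8,9}→7  {4,6,7,8,9}→10  {5,6,7,8,9}→7
  6 left: {3,4,5,7,8,9}→12  {3,4,6,7,8,9}→18  {4,5,6,7,8,9}→24
  7 left: {2,3,4,6,7,8,9}→18  {3,4,5,6,7,8,9}→54
  8 left: {1,2,3,4,6,7,8,9}→18  {2,3,4,5,6,7,8,9}→72
  placing 0:m first → 90 extensions
  placing 5:j first → 18 extensions
total linear extensions = 108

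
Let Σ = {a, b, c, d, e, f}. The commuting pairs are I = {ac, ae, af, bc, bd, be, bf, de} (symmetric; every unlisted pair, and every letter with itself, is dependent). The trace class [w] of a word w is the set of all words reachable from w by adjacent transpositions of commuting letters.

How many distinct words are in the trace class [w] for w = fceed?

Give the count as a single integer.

3

piece 0:f — minimal
piece 1:c rests on {0:f}
piece 2:e rests on {1:c}
piece 3:e rests on {2:e}
piece 4:d rests on {1:c}
minimal pieces: {0:f}
ways to finish when only these pieces remain (= sum over removing one remaining piece with nothing left below it):
  1 left: {3}→1  {4}→1
  2 left: {2,3}→1  {3,4}→2
  3 left: {2,3,4}→3
  placing 0:f first → 3 extensions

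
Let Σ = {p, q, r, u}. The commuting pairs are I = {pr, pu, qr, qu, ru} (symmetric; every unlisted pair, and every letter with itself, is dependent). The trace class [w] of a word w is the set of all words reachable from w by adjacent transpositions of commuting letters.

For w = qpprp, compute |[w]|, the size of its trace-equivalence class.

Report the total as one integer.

5

0(q) covers ∅
1(p) covers 0:q
2(p) covers 1:p
3(r) covers ∅
4(p) covers 2:p
floor of heap: 0:q, 3:r
completions by unplaced set U, small U first (add the entries for U minus each lowest piece of U):
  |U|=1: {3}:1  {4}:1
  |U|=2: {2,4}:1  {3,4}:2
  |U|=3: {1,2,4}:1  {2,3,4}:3
  start at 0(q): 4
  start at 3(r): 1
sum over floor = 5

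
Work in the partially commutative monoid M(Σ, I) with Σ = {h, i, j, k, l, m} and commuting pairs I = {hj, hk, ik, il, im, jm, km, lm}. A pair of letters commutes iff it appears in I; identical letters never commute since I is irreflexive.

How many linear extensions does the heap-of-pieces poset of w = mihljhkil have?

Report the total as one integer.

16

drop 0:m onto floor
drop 1:i onto floor
drop 2:h onto {0:m, 1:i}
drop 3:l onto {2:h}
drop 4:j onto {3:l}
drop 5:h onto {3:l}
drop 6:k onto {4:j}
drop 7:i onto {4:j, 5:h}
drop 8:l onto {5:h, 6:k}
ground layer = {0:m, 1:i}
drop-orders for the pieces not yet dropped (sum over which currently-grounded one goes next):
  1 to go: {7} 1  {8} 1
  2 to go: {6,8} 1  {7,8} 2
  3 to go: {5,7,8} 2  {6,7,8} 3
  4 to go: {4,6,7,8} 3  {5,6,7,8} 5
  5 to go: {4,5,6,7,8} 8
  6 to go: {3,4,5,6,7,8} 8
  7 to go: {2,3,4,5,6,7,8} 8
  if 0:m drops first: 8 orders
  if 1:i drops first: 8 orders
heap linearizations: 16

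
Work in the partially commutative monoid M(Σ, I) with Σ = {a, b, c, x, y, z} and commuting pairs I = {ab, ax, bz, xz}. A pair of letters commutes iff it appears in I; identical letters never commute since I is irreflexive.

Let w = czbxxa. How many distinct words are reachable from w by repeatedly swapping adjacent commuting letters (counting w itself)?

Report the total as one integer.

10

piece 0:c — minimal
piece 1:z rests on {0:c}
piece 2:b rests on {0:c}
piece 3:x rests on {2:b}
piece 4:x rests on {3:x}
piece 5:a rests on {1:z}
minimal pieces: {0:c}
ways to finish when only these pieces remain (= sum over removing one remaining piece with nothing left below it):
  1 left: {4}→1  {5}→1
  2 left: {1,5}→1  {3,4}→1  {4,5}→2
  3 left: {1,4,5}→3  {2,3,4}→1  {3,4,5}→3
  4 left: {1,3,4,5}→6  {2,3,4,5}→4
  placing 0:c first → 10 extensions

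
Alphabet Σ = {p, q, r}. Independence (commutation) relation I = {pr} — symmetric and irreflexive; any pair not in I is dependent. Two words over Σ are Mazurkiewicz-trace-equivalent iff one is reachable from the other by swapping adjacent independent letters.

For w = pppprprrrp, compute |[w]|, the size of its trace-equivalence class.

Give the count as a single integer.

0(p) covers ∅
1(p) covers 0:p
2(p) covers 1:p
3(p) covers 2:p
4(r) covers ∅
5(p) covers 3:p
6(r) covers 4:r
7(r) covers 6:r
8(r) covers 7:r
9(p) covers 5:p
floor of heap: 0:p, 4:r
completions by unplaced set U, small U first (add the entries for U minus each lowest piece of U):
  |U|=1: {8}:1  {9}:1
  |U|=2: {5,9}:1  {7,8}:1  {8,9}:2
  |U|=3: {3,5,9}:1  {5,8,9}:3  {6,7,8}:1  {7,8,9}:3
  |U|=4: {2,3,5,9}:1  {3,5,8,9}:4  {4,6,7,8}:1  {5,7,8,9}:6  {6,7,8,9}:4
  |U|=5: {1,2,3,5,9}:1  {2,3,5,8,9}:5  {3,5,7,8,9}:10  {4,6,7,8,9}:5  {5,6,7,8,9}:10
  |U|=6: {0,1,2,3,5,9}:1  {1,2,3,5,8,9}:6  {2,3,5,7,8,9}:15  {3,5,6,7,8,9}:20  {4,5,6,7,8,9}:15
  |U|=7: {0,1,2,3,5,8,9}:7  {1,2,3,5,7,8,9}:21  {2,3,5,6,7,8,9}:35  {3,4,5,6,7,8,9}:35
  |U|=8: {0,1,2,3,5,7,8,9}:28  {1,2,3,5,6,7,8,9}:56  {2,3,4,5,6,7,8,9}:70
  start at 0(p): 126
  start at 4(r): 84
sum over floor = 210

210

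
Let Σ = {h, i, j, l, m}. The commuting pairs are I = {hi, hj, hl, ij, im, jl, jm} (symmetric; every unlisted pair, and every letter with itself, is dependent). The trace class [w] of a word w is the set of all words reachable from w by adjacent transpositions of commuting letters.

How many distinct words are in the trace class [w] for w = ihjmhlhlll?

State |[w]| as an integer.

#0=i has no predecessor
#1=h has no predecessor
#2=j has no predecessor
#3=m depends on [1:h]
#4=h depends on [3:m]
#5=l depends on [0:i, 3:m]
#6=h depends on [4:h]
#7=l depends on [5:l]
#8=l depends on [7:l]
#9=l depends on [8:l]
sources: [0:i, 1:h, 2:j]
N(rest) = Σ N(rest − s) over sources s of rest; N(one piece) = 1:
  size 1 → [2]=1  [6]=1  [9]=1
  size 2 → [2,6]=2  [2,9]=2  [4,6]=1  [6,9]=2  [8,9]=1
  size 3 → [2,4,6]=3  [2,6,9]=6  [2,8,9]=3  [4,6,9]=3  [6,8,9]=3  [7,8,9]=1
  size 4 → [2,4,6,9]=12  [2,6,8,9]=12  [2,7,8,9]=4  [4,6,8,9]=6  [5,7,8,9]=1  [6,7,8,9]=4
  size 5 → [0,5,7,8,9]=1  [2,4,6,8,9]=30  [2,5,7,8,9]=5  [2,6,7,8,9]=20  [4,6,7,8,9]=10  [5,6,7,8,9]=5
  size 6 → [0,2,5,7,8,9]=6  [0,5,6,7,8,9]=6  [2,4,6,7,8,9]=60  [2,5,6,7,8,9]=30  [4,5,6,7,8,9]=15
  size 7 → [0,2,5,6,7,8,9]=42  [0,4,5,6,7,8,9]=21  [2,4,5,6,7,8,9]=105  [3,4,5,6,7,8,9]=15
  size 8 → [0,2,4,5,6,7,8,9]=168  [0,3,4,5,6,7,8,9]=36  [1,3,4,5,6,7,8,9]=15  [2,3,4,5,6,7,8,9]=120
  first=0(i) contributes 135
  first=1(h) contributes 324
  first=2(j) contributes 51
|[w]| = 510

510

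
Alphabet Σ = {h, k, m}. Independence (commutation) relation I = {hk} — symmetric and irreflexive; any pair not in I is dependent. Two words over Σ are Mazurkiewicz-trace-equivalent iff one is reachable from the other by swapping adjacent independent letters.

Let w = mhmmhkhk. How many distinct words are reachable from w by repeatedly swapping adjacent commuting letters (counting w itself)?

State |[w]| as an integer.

6

0(m) covers ∅
1(h) covers 0:m
2(m) covers 1:h
3(m) covers 2:m
4(h) covers 3:m
5(k) covers 3:m
6(h) covers 4:h
7(k) covers 5:k
floor of heap: 0:m
completions by unplaced set U, small U first (add the entries for U minus each lowest piece of U):
  |U|=1: {6}:1  {7}:1
  |U|=2: {4,6}:1  {5,7}:1  {6,7}:2
  |U|=3: {4,6,7}:3  {5,6,7}:3
  |U|=4: {4,5,6,7}:6
  |U|=5: {3,4,5,6,7}:6
  |U|=6: {2,3,4,5,6,7}:6
  start at 0(m): 6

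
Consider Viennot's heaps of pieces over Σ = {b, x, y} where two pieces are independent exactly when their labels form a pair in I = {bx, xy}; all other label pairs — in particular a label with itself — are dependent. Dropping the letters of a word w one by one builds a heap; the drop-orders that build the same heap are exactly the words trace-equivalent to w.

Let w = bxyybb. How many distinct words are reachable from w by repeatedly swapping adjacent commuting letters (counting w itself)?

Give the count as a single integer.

6

0(b) covers ∅
1(x) covers ∅
2(y) covers 0:b
3(y) covers 2:y
4(b) covers 3:y
5(b) covers 4:b
floor of heap: 0:b, 1:x
completions by unplaced set U, small U first (add the entries for U minus each lowest piece of U):
  |U|=1: {1}:1  {5}:1
  |U|=2: {1,5}:2  {4,5}:1
  |U|=3: {1,4,5}:3  {3,4,5}:1
  |U|=4: {1,3,4,5}:4  {2,3,4,5}:1
  start at 0(b): 5
  start at 1(x): 1
sum over floor = 6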